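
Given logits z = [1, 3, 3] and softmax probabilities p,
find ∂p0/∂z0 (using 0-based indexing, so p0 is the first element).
∂p0/∂z0 = 0.05936

p = softmax(z) = [0.06338, 0.4683, 0.4683]
p0 = 0.06338

∂p0/∂z0 = p0(1 - p0) = 0.06338 × (1 - 0.06338) = 0.05936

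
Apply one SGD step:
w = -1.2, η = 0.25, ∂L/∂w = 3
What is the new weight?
w_new = -1.95

w_new = w - η·∂L/∂w = -1.2 - 0.25×(3) = -1.2 - (0.75) = -1.95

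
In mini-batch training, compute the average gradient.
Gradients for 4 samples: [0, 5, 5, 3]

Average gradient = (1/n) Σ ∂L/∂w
Average gradient = 3.25

Average = (1/4)(0 + 5 + 5 + 3) = 13/4 = 3.25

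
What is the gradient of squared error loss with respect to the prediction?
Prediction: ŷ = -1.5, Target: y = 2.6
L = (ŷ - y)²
∂L/∂ŷ = -8.2

∂L/∂ŷ = 2(ŷ - y) = 2(-1.5 - 2.6) = 2(-4.1) = -8.2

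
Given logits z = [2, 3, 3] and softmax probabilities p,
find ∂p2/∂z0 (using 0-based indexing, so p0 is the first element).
∂p2/∂z0 = -0.06561

p = softmax(z) = [0.1554, 0.4223, 0.4223]
p2 = 0.4223, p0 = 0.1554

∂p2/∂z0 = -p2 × p0 = -0.4223 × 0.1554 = -0.06561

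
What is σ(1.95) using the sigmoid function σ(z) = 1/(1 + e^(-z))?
0.8754

sigmoid(1.95) = 1/(1 + e^(-1.95)) = 1/(1 + 0.1423) = 0.8754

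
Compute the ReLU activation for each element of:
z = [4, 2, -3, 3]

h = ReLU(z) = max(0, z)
h = [4, 2, 0, 3]

ReLU applied element-wise: max(0,4)=4, max(0,2)=2, max(0,-3)=0, max(0,3)=3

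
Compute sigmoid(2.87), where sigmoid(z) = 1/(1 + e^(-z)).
0.9463

sigmoid(2.87) = 1/(1 + e^(-2.87)) = 1/(1 + 0.0567) = 0.9463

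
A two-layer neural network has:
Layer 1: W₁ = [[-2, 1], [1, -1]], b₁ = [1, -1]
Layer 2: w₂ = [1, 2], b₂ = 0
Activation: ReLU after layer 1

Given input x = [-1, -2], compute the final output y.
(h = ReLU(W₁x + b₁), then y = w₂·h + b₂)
y = 1

Layer 1 pre-activation: z₁ = [1, 0]
After ReLU: h = [1, 0]
Layer 2 output: y = 1×1 + 2×0 + 0 = 1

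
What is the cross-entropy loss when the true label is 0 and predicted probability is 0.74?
L = 1.347

L = -0·log(0.74) - 1·log(0.26) = -log(0.26) = 1.347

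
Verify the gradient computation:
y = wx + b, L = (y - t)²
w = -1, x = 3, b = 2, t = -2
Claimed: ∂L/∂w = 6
Correct

y = (-1)(3) + 2 = -1
∂L/∂y = 2(y - t) = 2(-1 - -2) = 2
∂y/∂w = x = 3
∂L/∂w = 2 × 3 = 6

Claimed value: 6
Correct: The correct gradient is 6.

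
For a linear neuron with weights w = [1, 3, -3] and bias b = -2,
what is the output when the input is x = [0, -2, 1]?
y = -11

y = (1)(0) + (3)(-2) + (-3)(1) + -2 = -11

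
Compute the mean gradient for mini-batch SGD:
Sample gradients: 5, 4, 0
Average gradient = 3

Average = (1/3)(5 + 4 + 0) = 9/3 = 3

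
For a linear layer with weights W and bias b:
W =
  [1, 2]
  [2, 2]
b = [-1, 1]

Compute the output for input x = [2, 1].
y = [3, 7]

Wx = [1×2 + 2×1, 2×2 + 2×1]
   = [4, 6]
y = Wx + b = [4 + -1, 6 + 1] = [3, 7]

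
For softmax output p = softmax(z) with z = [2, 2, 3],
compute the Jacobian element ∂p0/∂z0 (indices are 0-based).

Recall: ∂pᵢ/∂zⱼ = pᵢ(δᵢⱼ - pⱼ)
∂p0/∂z0 = 0.167

p = softmax(z) = [0.2119, 0.2119, 0.5761]
p0 = 0.2119

∂p0/∂z0 = p0(1 - p0) = 0.2119 × (1 - 0.2119) = 0.167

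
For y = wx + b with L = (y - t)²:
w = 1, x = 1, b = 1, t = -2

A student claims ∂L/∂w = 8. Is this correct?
Correct

y = (1)(1) + 1 = 2
∂L/∂y = 2(y - t) = 2(2 - -2) = 8
∂y/∂w = x = 1
∂L/∂w = 8 × 1 = 8

Claimed value: 8
Correct: The correct gradient is 8.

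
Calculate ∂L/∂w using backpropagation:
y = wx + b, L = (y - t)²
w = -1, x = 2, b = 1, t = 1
∂L/∂w = -8

y = wx + b = (-1)(2) + 1 = -1
∂L/∂y = 2(y - t) = 2(-1 - 1) = -4
∂y/∂w = x = 2
∂L/∂w = ∂L/∂y · ∂y/∂w = -4 × 2 = -8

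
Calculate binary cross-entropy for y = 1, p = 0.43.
L = 0.844

L = -1·log(0.43) - 0·log(0.57) = -log(0.43) = 0.844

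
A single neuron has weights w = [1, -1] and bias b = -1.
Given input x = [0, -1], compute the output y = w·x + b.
y = 0

y = (1)(0) + (-1)(-1) + -1 = 0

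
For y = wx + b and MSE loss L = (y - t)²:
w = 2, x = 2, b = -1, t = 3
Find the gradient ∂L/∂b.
∂L/∂b = 0

y = wx + b = (2)(2) + -1 = 3
∂L/∂y = 2(y - t) = 2(3 - 3) = 0
∂y/∂b = 1
∂L/∂b = ∂L/∂y · ∂y/∂b = 0 × 1 = 0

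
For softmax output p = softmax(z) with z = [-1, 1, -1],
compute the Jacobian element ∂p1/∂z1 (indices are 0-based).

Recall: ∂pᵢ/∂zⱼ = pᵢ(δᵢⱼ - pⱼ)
∂p1/∂z1 = 0.1676

p = softmax(z) = [0.1065, 0.787, 0.1065]
p1 = 0.787

∂p1/∂z1 = p1(1 - p1) = 0.787 × (1 - 0.787) = 0.1676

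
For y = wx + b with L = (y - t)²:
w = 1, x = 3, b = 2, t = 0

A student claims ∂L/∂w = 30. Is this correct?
Correct

y = (1)(3) + 2 = 5
∂L/∂y = 2(y - t) = 2(5 - 0) = 10
∂y/∂w = x = 3
∂L/∂w = 10 × 3 = 30

Claimed value: 30
Correct: The correct gradient is 30.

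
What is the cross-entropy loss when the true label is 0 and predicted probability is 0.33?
L = 0.4005

L = -0·log(0.33) - 1·log(0.67) = -log(0.67) = 0.4005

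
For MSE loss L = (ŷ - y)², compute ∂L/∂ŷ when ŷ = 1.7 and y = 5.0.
∂L/∂ŷ = -6.6

∂L/∂ŷ = 2(ŷ - y) = 2(1.7 - 5.0) = 2(-3.3) = -6.6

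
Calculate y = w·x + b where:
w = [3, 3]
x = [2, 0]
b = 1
y = 7

y = (3)(2) + (3)(0) + 1 = 7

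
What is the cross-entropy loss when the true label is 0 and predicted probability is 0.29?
L = 0.3425

L = -0·log(0.29) - 1·log(0.71) = -log(0.71) = 0.3425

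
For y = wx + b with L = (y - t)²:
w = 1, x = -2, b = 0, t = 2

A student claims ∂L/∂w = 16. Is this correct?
Correct

y = (1)(-2) + 0 = -2
∂L/∂y = 2(y - t) = 2(-2 - 2) = -8
∂y/∂w = x = -2
∂L/∂w = -8 × -2 = 16

Claimed value: 16
Correct: The correct gradient is 16.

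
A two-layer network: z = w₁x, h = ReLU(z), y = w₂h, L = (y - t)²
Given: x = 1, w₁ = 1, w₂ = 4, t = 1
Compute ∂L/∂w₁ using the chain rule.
∂L/∂w₁ = 24

Forward pass:
z = w₁x = 1×1 = 1
h = ReLU(1) = 1
y = w₂h = 4×1 = 4

Backward pass:
∂L/∂y = 2(y - t) = 2(4 - 1) = 6
∂y/∂h = w₂ = 4
∂h/∂z = 1 (ReLU derivative)
∂z/∂w₁ = x = 1

∂L/∂w₁ = 6 × 4 × 1 × 1 = 24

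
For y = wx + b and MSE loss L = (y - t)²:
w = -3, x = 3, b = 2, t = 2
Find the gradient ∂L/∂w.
∂L/∂w = -54

y = wx + b = (-3)(3) + 2 = -7
∂L/∂y = 2(y - t) = 2(-7 - 2) = -18
∂y/∂w = x = 3
∂L/∂w = ∂L/∂y · ∂y/∂w = -18 × 3 = -54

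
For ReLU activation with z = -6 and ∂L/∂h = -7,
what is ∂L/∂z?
∂L/∂z = 0

h = ReLU(-6) = 0
Since z < 0: ∂h/∂z = 0
∂L/∂z = ∂L/∂h · ∂h/∂z = -7 × 0 = 0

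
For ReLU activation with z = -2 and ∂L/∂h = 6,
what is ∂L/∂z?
∂L/∂z = 0

h = ReLU(-2) = 0
Since z < 0: ∂h/∂z = 0
∂L/∂z = ∂L/∂h · ∂h/∂z = 6 × 0 = 0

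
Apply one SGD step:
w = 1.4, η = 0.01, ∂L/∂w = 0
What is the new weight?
w_new = 1.4

w_new = w - η·∂L/∂w = 1.4 - 0.01×(0) = 1.4 - (0) = 1.4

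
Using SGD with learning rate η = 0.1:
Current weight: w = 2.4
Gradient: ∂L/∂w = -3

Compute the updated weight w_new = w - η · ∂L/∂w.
w_new = 2.7

w_new = w - η·∂L/∂w = 2.4 - 0.1×(-3) = 2.4 - (-0.3) = 2.7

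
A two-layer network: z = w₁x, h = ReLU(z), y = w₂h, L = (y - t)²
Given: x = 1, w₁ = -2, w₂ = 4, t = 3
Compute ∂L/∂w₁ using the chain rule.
∂L/∂w₁ = 0

Forward pass:
z = w₁x = -2×1 = -2
h = ReLU(-2) = 0
y = w₂h = 4×0 = 0

Backward pass:
∂L/∂y = 2(y - t) = 2(0 - 3) = -6
∂y/∂h = w₂ = 4
∂h/∂z = 0 (ReLU derivative)
∂z/∂w₁ = x = 1

∂L/∂w₁ = -6 × 4 × 0 × 1 = 0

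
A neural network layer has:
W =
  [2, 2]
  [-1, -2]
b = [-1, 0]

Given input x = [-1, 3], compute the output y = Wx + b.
y = [3, -5]

Wx = [2×-1 + 2×3, -1×-1 + -2×3]
   = [4, -5]
y = Wx + b = [4 + -1, -5 + 0] = [3, -5]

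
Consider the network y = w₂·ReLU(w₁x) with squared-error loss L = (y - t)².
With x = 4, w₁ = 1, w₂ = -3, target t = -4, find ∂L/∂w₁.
∂L/∂w₁ = 192

Forward pass:
z = w₁x = 1×4 = 4
h = ReLU(4) = 4
y = w₂h = -3×4 = -12

Backward pass:
∂L/∂y = 2(y - t) = 2(-12 - -4) = -16
∂y/∂h = w₂ = -3
∂h/∂z = 1 (ReLU derivative)
∂z/∂w₁ = x = 4

∂L/∂w₁ = -16 × -3 × 1 × 4 = 192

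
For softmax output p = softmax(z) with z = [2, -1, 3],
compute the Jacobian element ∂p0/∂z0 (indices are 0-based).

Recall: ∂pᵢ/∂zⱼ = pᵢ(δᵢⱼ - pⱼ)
∂p0/∂z0 = 0.195

p = softmax(z) = [0.2654, 0.01321, 0.7214]
p0 = 0.2654

∂p0/∂z0 = p0(1 - p0) = 0.2654 × (1 - 0.2654) = 0.195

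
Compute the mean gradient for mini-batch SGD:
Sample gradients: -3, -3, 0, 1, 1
Average gradient = -0.8

Average = (1/5)(-3 + -3 + 0 + 1 + 1) = -4/5 = -0.8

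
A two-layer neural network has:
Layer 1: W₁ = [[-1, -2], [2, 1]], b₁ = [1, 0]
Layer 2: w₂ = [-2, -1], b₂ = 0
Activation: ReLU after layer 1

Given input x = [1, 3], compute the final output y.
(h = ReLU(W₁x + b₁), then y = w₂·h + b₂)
y = -5

Layer 1 pre-activation: z₁ = [-6, 5]
After ReLU: h = [0, 5]
Layer 2 output: y = -2×0 + -1×5 + 0 = -5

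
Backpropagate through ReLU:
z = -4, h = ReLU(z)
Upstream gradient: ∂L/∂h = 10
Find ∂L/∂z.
∂L/∂z = 0

h = ReLU(-4) = 0
Since z < 0: ∂h/∂z = 0
∂L/∂z = ∂L/∂h · ∂h/∂z = 10 × 0 = 0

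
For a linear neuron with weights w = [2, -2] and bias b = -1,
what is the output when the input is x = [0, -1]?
y = 1

y = (2)(0) + (-2)(-1) + -1 = 1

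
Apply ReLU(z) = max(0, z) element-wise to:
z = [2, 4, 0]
h = [2, 4, 0]

ReLU applied element-wise: max(0,2)=2, max(0,4)=4, max(0,0)=0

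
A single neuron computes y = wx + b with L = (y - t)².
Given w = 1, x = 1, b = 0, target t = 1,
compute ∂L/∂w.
∂L/∂w = 0

y = wx + b = (1)(1) + 0 = 1
∂L/∂y = 2(y - t) = 2(1 - 1) = 0
∂y/∂w = x = 1
∂L/∂w = ∂L/∂y · ∂y/∂w = 0 × 1 = 0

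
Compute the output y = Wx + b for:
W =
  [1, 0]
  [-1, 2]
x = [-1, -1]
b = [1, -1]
y = [0, -2]

Wx = [1×-1 + 0×-1, -1×-1 + 2×-1]
   = [-1, -1]
y = Wx + b = [-1 + 1, -1 + -1] = [0, -2]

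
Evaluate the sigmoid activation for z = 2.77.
0.941

sigmoid(2.77) = 1/(1 + e^(-2.77)) = 1/(1 + 0.06266) = 0.941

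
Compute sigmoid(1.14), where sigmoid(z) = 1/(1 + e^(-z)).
0.7577

sigmoid(1.14) = 1/(1 + e^(-1.14)) = 1/(1 + 0.3198) = 0.7577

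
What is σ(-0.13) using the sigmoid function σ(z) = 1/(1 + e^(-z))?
0.4675

sigmoid(-0.13) = 1/(1 + e^(0.13)) = 1/(1 + 1.139) = 0.4675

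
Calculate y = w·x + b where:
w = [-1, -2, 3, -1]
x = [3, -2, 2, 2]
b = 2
y = 7

y = (-1)(3) + (-2)(-2) + (3)(2) + (-1)(2) + 2 = 7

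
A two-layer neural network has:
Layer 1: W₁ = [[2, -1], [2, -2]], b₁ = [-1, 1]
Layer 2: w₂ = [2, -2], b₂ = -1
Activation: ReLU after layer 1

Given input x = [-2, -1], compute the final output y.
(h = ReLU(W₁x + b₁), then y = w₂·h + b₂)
y = -1

Layer 1 pre-activation: z₁ = [-4, -1]
After ReLU: h = [0, 0]
Layer 2 output: y = 2×0 + -2×0 + -1 = -1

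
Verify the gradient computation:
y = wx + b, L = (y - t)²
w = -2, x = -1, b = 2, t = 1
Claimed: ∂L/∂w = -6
Correct

y = (-2)(-1) + 2 = 4
∂L/∂y = 2(y - t) = 2(4 - 1) = 6
∂y/∂w = x = -1
∂L/∂w = 6 × -1 = -6

Claimed value: -6
Correct: The correct gradient is -6.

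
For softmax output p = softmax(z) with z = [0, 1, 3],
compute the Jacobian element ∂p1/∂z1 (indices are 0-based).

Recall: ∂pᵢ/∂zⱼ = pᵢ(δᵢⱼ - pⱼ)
∂p1/∂z1 = 0.1012

p = softmax(z) = [0.04201, 0.1142, 0.8438]
p1 = 0.1142

∂p1/∂z1 = p1(1 - p1) = 0.1142 × (1 - 0.1142) = 0.1012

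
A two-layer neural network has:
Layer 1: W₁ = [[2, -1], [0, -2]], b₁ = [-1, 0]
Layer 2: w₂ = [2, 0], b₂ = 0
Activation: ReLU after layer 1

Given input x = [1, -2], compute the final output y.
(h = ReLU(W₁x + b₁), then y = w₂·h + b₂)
y = 6

Layer 1 pre-activation: z₁ = [3, 4]
After ReLU: h = [3, 4]
Layer 2 output: y = 2×3 + 0×4 + 0 = 6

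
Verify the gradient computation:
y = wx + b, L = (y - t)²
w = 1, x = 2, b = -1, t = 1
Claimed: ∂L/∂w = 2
Incorrect

y = (1)(2) + -1 = 1
∂L/∂y = 2(y - t) = 2(1 - 1) = 0
∂y/∂w = x = 2
∂L/∂w = 0 × 2 = 0

Claimed value: 2
Incorrect: The correct gradient is 0.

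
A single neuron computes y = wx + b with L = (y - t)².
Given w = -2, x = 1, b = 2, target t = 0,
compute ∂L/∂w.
∂L/∂w = 0

y = wx + b = (-2)(1) + 2 = 0
∂L/∂y = 2(y - t) = 2(0 - 0) = 0
∂y/∂w = x = 1
∂L/∂w = ∂L/∂y · ∂y/∂w = 0 × 1 = 0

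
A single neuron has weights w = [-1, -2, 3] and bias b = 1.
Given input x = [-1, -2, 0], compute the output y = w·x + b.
y = 6

y = (-1)(-1) + (-2)(-2) + (3)(0) + 1 = 6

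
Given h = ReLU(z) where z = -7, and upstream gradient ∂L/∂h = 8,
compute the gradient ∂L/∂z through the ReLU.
∂L/∂z = 0

h = ReLU(-7) = 0
Since z < 0: ∂h/∂z = 0
∂L/∂z = ∂L/∂h · ∂h/∂z = 8 × 0 = 0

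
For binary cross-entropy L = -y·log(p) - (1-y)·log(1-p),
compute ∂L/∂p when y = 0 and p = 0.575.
∂L/∂p = 2.353

∂L/∂p = -y/p + (1-y)/(1-p) = 0 + 1/0.425 = 2.353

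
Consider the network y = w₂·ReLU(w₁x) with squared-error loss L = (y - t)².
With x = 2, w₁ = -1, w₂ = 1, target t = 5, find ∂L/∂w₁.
∂L/∂w₁ = 0

Forward pass:
z = w₁x = -1×2 = -2
h = ReLU(-2) = 0
y = w₂h = 1×0 = 0

Backward pass:
∂L/∂y = 2(y - t) = 2(0 - 5) = -10
∂y/∂h = w₂ = 1
∂h/∂z = 0 (ReLU derivative)
∂z/∂w₁ = x = 2

∂L/∂w₁ = -10 × 1 × 0 × 2 = 0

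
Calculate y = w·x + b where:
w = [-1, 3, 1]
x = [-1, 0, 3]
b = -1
y = 3

y = (-1)(-1) + (3)(0) + (1)(3) + -1 = 3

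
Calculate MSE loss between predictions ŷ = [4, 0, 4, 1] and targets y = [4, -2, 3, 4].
MSE = 3.5

MSE = (1/4)((4-4)² + (0--2)² + (4-3)² + (1-4)²) = (1/4)(0 + 4 + 1 + 9) = 3.5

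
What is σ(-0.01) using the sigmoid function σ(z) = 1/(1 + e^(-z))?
0.4975

sigmoid(-0.01) = 1/(1 + e^(0.01)) = 1/(1 + 1.01) = 0.4975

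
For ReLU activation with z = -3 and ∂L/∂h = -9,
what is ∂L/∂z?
∂L/∂z = 0

h = ReLU(-3) = 0
Since z < 0: ∂h/∂z = 0
∂L/∂z = ∂L/∂h · ∂h/∂z = -9 × 0 = 0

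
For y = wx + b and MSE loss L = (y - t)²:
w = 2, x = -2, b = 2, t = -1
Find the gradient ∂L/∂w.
∂L/∂w = 4

y = wx + b = (2)(-2) + 2 = -2
∂L/∂y = 2(y - t) = 2(-2 - -1) = -2
∂y/∂w = x = -2
∂L/∂w = ∂L/∂y · ∂y/∂w = -2 × -2 = 4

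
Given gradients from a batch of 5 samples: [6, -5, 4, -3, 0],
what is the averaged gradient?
Average gradient = 0.4

Average = (1/5)(6 + -5 + 4 + -3 + 0) = 2/5 = 0.4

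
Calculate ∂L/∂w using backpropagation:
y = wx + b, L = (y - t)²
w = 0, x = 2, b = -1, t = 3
∂L/∂w = -16

y = wx + b = (0)(2) + -1 = -1
∂L/∂y = 2(y - t) = 2(-1 - 3) = -8
∂y/∂w = x = 2
∂L/∂w = ∂L/∂y · ∂y/∂w = -8 × 2 = -16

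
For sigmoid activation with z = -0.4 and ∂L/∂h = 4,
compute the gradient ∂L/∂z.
∂L/∂z = 0.961

σ(-0.4) = 0.4013
σ'(-0.4) = σ(-0.4)(1 - σ(-0.4)) = 0.4013 × 0.5987 = 0.2403
∂L/∂z = ∂L/∂h · σ'(z) = 4 × 0.2403 = 0.961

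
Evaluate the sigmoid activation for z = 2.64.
0.9334

sigmoid(2.64) = 1/(1 + e^(-2.64)) = 1/(1 + 0.07136) = 0.9334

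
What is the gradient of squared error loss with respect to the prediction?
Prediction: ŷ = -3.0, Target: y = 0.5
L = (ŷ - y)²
∂L/∂ŷ = -7.0

∂L/∂ŷ = 2(ŷ - y) = 2(-3.0 - 0.5) = 2(-3.5) = -7.0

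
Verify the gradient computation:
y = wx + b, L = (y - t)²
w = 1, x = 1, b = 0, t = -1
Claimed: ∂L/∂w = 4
Correct

y = (1)(1) + 0 = 1
∂L/∂y = 2(y - t) = 2(1 - -1) = 4
∂y/∂w = x = 1
∂L/∂w = 4 × 1 = 4

Claimed value: 4
Correct: The correct gradient is 4.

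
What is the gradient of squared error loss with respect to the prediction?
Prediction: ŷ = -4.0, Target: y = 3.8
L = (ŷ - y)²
∂L/∂ŷ = -15.6

∂L/∂ŷ = 2(ŷ - y) = 2(-4.0 - 3.8) = 2(-7.8) = -15.6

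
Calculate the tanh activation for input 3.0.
0.9951

tanh(3.0) = (e^(3.0) - e^(-3.0))/(e^(3.0) + e^(-3.0)) = 0.9951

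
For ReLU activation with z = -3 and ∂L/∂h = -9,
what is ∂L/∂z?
∂L/∂z = 0

h = ReLU(-3) = 0
Since z < 0: ∂h/∂z = 0
∂L/∂z = ∂L/∂h · ∂h/∂z = -9 × 0 = 0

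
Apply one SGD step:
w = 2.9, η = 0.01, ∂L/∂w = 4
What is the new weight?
w_new = 2.86

w_new = w - η·∂L/∂w = 2.9 - 0.01×(4) = 2.9 - (0.04) = 2.86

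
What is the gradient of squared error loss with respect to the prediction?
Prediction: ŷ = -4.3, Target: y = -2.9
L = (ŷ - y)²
∂L/∂ŷ = -2.8

∂L/∂ŷ = 2(ŷ - y) = 2(-4.3 - -2.9) = 2(-1.4) = -2.8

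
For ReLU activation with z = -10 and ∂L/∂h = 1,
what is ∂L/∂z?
∂L/∂z = 0

h = ReLU(-10) = 0
Since z < 0: ∂h/∂z = 0
∂L/∂z = ∂L/∂h · ∂h/∂z = 1 × 0 = 0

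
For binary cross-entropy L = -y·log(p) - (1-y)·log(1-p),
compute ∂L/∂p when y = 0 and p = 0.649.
∂L/∂p = 2.849

∂L/∂p = -y/p + (1-y)/(1-p) = 0 + 1/0.351 = 2.849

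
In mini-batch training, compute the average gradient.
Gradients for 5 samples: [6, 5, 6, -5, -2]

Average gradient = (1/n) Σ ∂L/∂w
Average gradient = 2

Average = (1/5)(6 + 5 + 6 + -5 + -2) = 10/5 = 2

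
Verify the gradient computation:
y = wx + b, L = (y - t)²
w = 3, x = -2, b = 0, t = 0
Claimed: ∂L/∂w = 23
Incorrect

y = (3)(-2) + 0 = -6
∂L/∂y = 2(y - t) = 2(-6 - 0) = -12
∂y/∂w = x = -2
∂L/∂w = -12 × -2 = 24

Claimed value: 23
Incorrect: The correct gradient is 24.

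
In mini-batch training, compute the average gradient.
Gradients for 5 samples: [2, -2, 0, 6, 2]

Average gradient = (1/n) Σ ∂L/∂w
Average gradient = 1.6

Average = (1/5)(2 + -2 + 0 + 6 + 2) = 8/5 = 1.6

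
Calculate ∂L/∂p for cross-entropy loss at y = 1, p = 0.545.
∂L/∂p = -1.835

∂L/∂p = -y/p + (1-y)/(1-p) = -1/0.545 + 0 = -1.835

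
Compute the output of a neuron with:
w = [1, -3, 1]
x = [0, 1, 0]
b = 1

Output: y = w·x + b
y = -2

y = (1)(0) + (-3)(1) + (1)(0) + 1 = -2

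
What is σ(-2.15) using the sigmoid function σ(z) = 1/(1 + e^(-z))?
0.1043

sigmoid(-2.15) = 1/(1 + e^(2.15)) = 1/(1 + 8.585) = 0.1043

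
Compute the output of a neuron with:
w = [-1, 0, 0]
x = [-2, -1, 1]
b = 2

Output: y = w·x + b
y = 4

y = (-1)(-2) + (0)(-1) + (0)(1) + 2 = 4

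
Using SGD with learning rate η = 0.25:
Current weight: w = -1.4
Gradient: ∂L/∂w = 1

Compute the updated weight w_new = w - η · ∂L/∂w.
w_new = -1.65

w_new = w - η·∂L/∂w = -1.4 - 0.25×(1) = -1.4 - (0.25) = -1.65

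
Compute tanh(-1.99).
-0.9633

tanh(-1.99) = (e^(-1.99) - e^(1.99))/(e^(-1.99) + e^(1.99)) = -0.9633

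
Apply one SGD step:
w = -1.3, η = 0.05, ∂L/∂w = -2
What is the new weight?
w_new = -1.2

w_new = w - η·∂L/∂w = -1.3 - 0.05×(-2) = -1.3 - (-0.1) = -1.2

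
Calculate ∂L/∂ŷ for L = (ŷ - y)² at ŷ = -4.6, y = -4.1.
∂L/∂ŷ = -1.0

∂L/∂ŷ = 2(ŷ - y) = 2(-4.6 - -4.1) = 2(-0.5) = -1.0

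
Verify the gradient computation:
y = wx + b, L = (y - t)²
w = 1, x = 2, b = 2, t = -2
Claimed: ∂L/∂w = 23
Incorrect

y = (1)(2) + 2 = 4
∂L/∂y = 2(y - t) = 2(4 - -2) = 12
∂y/∂w = x = 2
∂L/∂w = 12 × 2 = 24

Claimed value: 23
Incorrect: The correct gradient is 24.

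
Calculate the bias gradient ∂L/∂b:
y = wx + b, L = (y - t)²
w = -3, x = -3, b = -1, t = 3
∂L/∂b = 10

y = wx + b = (-3)(-3) + -1 = 8
∂L/∂y = 2(y - t) = 2(8 - 3) = 10
∂y/∂b = 1
∂L/∂b = ∂L/∂y · ∂y/∂b = 10 × 1 = 10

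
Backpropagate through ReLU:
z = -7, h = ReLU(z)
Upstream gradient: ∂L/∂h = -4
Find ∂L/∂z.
∂L/∂z = 0

h = ReLU(-7) = 0
Since z < 0: ∂h/∂z = 0
∂L/∂z = ∂L/∂h · ∂h/∂z = -4 × 0 = 0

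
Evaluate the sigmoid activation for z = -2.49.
0.07656

sigmoid(-2.49) = 1/(1 + e^(2.49)) = 1/(1 + 12.06) = 0.07656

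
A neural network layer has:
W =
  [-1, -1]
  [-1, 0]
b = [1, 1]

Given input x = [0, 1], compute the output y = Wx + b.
y = [0, 1]

Wx = [-1×0 + -1×1, -1×0 + 0×1]
   = [-1, 0]
y = Wx + b = [-1 + 1, 0 + 1] = [0, 1]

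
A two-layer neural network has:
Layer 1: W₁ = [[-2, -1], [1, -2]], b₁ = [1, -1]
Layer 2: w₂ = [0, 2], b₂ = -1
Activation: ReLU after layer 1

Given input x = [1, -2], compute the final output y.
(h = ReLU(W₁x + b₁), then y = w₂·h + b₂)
y = 7

Layer 1 pre-activation: z₁ = [1, 4]
After ReLU: h = [1, 4]
Layer 2 output: y = 0×1 + 2×4 + -1 = 7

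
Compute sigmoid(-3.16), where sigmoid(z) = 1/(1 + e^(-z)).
0.0407

sigmoid(-3.16) = 1/(1 + e^(3.16)) = 1/(1 + 23.57) = 0.0407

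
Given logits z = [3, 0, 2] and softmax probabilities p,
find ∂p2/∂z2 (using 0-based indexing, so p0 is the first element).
∂p2/∂z2 = 0.1922

p = softmax(z) = [0.7054, 0.03512, 0.2595]
p2 = 0.2595

∂p2/∂z2 = p2(1 - p2) = 0.2595 × (1 - 0.2595) = 0.1922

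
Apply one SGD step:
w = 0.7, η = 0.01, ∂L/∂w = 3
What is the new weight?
w_new = 0.67

w_new = w - η·∂L/∂w = 0.7 - 0.01×(3) = 0.7 - (0.03) = 0.67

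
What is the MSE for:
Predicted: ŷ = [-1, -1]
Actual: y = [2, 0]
MSE = 5

MSE = (1/2)((-1-2)² + (-1-0)²) = (1/2)(9 + 1) = 5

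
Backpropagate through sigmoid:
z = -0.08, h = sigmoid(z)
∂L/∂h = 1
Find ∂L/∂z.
∂L/∂z = 0.2496

σ(-0.08) = 0.48
σ'(-0.08) = σ(-0.08)(1 - σ(-0.08)) = 0.48 × 0.52 = 0.2496
∂L/∂z = ∂L/∂h · σ'(z) = 1 × 0.2496 = 0.2496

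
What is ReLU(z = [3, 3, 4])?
h = [3, 3, 4]

ReLU applied element-wise: max(0,3)=3, max(0,3)=3, max(0,4)=4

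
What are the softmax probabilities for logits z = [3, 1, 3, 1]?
p = [0.4404, 0.0596, 0.4404, 0.0596]

exp(z) = [20.09, 2.718, 20.09, 2.718]
Sum = 45.61
p = [0.4404, 0.0596, 0.4404, 0.0596]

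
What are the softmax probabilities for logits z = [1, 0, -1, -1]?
p = [0.6103, 0.2245, 0.0826, 0.0826]

exp(z) = [2.718, 1, 0.3679, 0.3679]
Sum = 4.454
p = [0.6103, 0.2245, 0.0826, 0.0826]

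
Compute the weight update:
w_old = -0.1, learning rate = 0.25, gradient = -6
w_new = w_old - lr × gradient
w_new = 1.4

w_new = w - η·∂L/∂w = -0.1 - 0.25×(-6) = -0.1 - (-1.5) = 1.4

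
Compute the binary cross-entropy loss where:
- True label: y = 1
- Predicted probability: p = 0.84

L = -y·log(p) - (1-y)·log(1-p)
L = 0.1744

L = -1·log(0.84) - 0·log(0.16) = -log(0.84) = 0.1744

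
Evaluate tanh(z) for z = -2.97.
-0.9947

tanh(-2.97) = (e^(-2.97) - e^(2.97))/(e^(-2.97) + e^(2.97)) = -0.9947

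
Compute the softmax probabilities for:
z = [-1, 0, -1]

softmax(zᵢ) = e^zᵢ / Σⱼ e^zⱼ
p = [0.2119, 0.5761, 0.2119]

exp(z) = [0.3679, 1, 0.3679]
Sum = 1.736
p = [0.2119, 0.5761, 0.2119]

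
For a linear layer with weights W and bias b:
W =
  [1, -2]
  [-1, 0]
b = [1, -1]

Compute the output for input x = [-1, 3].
y = [-6, 0]

Wx = [1×-1 + -2×3, -1×-1 + 0×3]
   = [-7, 1]
y = Wx + b = [-7 + 1, 1 + -1] = [-6, 0]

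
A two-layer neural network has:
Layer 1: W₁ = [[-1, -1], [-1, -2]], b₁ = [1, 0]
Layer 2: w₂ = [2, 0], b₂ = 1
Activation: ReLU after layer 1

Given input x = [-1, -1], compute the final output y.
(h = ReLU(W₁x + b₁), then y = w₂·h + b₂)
y = 7

Layer 1 pre-activation: z₁ = [3, 3]
After ReLU: h = [3, 3]
Layer 2 output: y = 2×3 + 0×3 + 1 = 7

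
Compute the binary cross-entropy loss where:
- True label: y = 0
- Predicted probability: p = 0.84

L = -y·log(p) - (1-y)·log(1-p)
L = 1.833

L = -0·log(0.84) - 1·log(0.16) = -log(0.16) = 1.833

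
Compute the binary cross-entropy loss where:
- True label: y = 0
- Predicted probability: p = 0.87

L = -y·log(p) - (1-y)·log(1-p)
L = 2.04

L = -0·log(0.87) - 1·log(0.13) = -log(0.13) = 2.04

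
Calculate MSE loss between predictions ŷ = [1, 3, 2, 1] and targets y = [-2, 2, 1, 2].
MSE = 3

MSE = (1/4)((1--2)² + (3-2)² + (2-1)² + (1-2)²) = (1/4)(9 + 1 + 1 + 1) = 3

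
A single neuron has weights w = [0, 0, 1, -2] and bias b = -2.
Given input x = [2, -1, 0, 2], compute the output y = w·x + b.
y = -6

y = (0)(2) + (0)(-1) + (1)(0) + (-2)(2) + -2 = -6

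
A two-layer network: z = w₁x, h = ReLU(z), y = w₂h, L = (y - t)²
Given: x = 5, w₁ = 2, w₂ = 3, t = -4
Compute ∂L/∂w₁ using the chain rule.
∂L/∂w₁ = 1020

Forward pass:
z = w₁x = 2×5 = 10
h = ReLU(10) = 10
y = w₂h = 3×10 = 30

Backward pass:
∂L/∂y = 2(y - t) = 2(30 - -4) = 68
∂y/∂h = w₂ = 3
∂h/∂z = 1 (ReLU derivative)
∂z/∂w₁ = x = 5

∂L/∂w₁ = 68 × 3 × 1 × 5 = 1020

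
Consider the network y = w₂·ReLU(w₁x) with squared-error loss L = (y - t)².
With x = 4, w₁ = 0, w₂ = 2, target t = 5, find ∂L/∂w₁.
∂L/∂w₁ = 0

Forward pass:
z = w₁x = 0×4 = 0
h = ReLU(0) = 0
y = w₂h = 2×0 = 0

Backward pass:
∂L/∂y = 2(y - t) = 2(0 - 5) = -10
∂y/∂h = w₂ = 2
∂h/∂z = 0 (ReLU derivative)
∂z/∂w₁ = x = 4

∂L/∂w₁ = -10 × 2 × 0 × 4 = 0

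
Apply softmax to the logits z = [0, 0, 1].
p = [0.2119, 0.2119, 0.5761]

exp(z) = [1, 1, 2.718]
Sum = 4.718
p = [0.2119, 0.2119, 0.5761]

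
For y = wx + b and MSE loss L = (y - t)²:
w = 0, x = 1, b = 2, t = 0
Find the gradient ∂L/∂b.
∂L/∂b = 4

y = wx + b = (0)(1) + 2 = 2
∂L/∂y = 2(y - t) = 2(2 - 0) = 4
∂y/∂b = 1
∂L/∂b = ∂L/∂y · ∂y/∂b = 4 × 1 = 4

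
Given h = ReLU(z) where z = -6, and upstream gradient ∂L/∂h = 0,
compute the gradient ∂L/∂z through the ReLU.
∂L/∂z = 0

h = ReLU(-6) = 0
Since z < 0: ∂h/∂z = 0
∂L/∂z = ∂L/∂h · ∂h/∂z = 0 × 0 = 0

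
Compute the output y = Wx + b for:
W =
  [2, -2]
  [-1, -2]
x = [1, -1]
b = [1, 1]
y = [5, 2]

Wx = [2×1 + -2×-1, -1×1 + -2×-1]
   = [4, 1]
y = Wx + b = [4 + 1, 1 + 1] = [5, 2]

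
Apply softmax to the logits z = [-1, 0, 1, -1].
p = [0.0826, 0.2245, 0.6103, 0.0826]

exp(z) = [0.3679, 1, 2.718, 0.3679]
Sum = 4.454
p = [0.0826, 0.2245, 0.6103, 0.0826]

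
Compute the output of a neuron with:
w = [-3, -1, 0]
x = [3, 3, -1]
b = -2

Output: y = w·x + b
y = -14

y = (-3)(3) + (-1)(3) + (0)(-1) + -2 = -14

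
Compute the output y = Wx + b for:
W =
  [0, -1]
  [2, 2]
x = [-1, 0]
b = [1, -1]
y = [1, -3]

Wx = [0×-1 + -1×0, 2×-1 + 2×0]
   = [0, -2]
y = Wx + b = [0 + 1, -2 + -1] = [1, -3]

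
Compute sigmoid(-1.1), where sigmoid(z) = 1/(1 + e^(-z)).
0.2497

sigmoid(-1.1) = 1/(1 + e^(1.1)) = 1/(1 + 3.004) = 0.2497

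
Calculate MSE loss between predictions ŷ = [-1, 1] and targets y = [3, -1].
MSE = 10

MSE = (1/2)((-1-3)² + (1--1)²) = (1/2)(16 + 4) = 10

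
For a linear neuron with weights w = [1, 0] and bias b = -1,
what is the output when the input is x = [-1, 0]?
y = -2

y = (1)(-1) + (0)(0) + -1 = -2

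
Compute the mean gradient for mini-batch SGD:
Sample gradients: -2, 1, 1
Average gradient = 0

Average = (1/3)(-2 + 1 + 1) = 0/3 = 0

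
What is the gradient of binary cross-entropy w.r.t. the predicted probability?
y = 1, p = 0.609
∂L/∂p = -1.642

∂L/∂p = -y/p + (1-y)/(1-p) = -1/0.609 + 0 = -1.642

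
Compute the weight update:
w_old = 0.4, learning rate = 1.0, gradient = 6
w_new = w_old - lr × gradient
w_new = -5.6

w_new = w - η·∂L/∂w = 0.4 - 1.0×(6) = 0.4 - (6) = -5.6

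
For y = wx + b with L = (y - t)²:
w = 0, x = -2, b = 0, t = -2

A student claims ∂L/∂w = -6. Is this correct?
Incorrect

y = (0)(-2) + 0 = 0
∂L/∂y = 2(y - t) = 2(0 - -2) = 4
∂y/∂w = x = -2
∂L/∂w = 4 × -2 = -8

Claimed value: -6
Incorrect: The correct gradient is -8.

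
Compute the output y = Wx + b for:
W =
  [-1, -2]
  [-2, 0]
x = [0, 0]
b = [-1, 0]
y = [-1, 0]

Wx = [-1×0 + -2×0, -2×0 + 0×0]
   = [0, 0]
y = Wx + b = [0 + -1, 0 + 0] = [-1, 0]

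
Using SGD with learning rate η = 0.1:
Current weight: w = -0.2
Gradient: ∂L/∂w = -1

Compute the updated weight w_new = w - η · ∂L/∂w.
w_new = -0.1

w_new = w - η·∂L/∂w = -0.2 - 0.1×(-1) = -0.2 - (-0.1) = -0.1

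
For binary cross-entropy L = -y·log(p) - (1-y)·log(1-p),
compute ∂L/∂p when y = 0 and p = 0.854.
∂L/∂p = 6.849

∂L/∂p = -y/p + (1-y)/(1-p) = 0 + 1/0.146 = 6.849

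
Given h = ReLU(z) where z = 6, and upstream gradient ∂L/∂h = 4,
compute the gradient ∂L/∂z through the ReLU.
∂L/∂z = 4

h = ReLU(6) = 6
Since z > 0: ∂h/∂z = 1
∂L/∂z = ∂L/∂h · ∂h/∂z = 4 × 1 = 4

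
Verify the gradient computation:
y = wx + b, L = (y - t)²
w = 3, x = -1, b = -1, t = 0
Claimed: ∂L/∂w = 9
Incorrect

y = (3)(-1) + -1 = -4
∂L/∂y = 2(y - t) = 2(-4 - 0) = -8
∂y/∂w = x = -1
∂L/∂w = -8 × -1 = 8

Claimed value: 9
Incorrect: The correct gradient is 8.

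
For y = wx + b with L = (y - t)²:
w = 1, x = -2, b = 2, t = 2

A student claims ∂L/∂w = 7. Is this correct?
Incorrect

y = (1)(-2) + 2 = 0
∂L/∂y = 2(y - t) = 2(0 - 2) = -4
∂y/∂w = x = -2
∂L/∂w = -4 × -2 = 8

Claimed value: 7
Incorrect: The correct gradient is 8.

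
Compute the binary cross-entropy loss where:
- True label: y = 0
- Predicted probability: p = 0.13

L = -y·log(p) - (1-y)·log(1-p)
L = 0.1393

L = -0·log(0.13) - 1·log(0.87) = -log(0.87) = 0.1393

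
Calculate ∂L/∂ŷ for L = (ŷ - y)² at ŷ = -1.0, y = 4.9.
∂L/∂ŷ = -11.8

∂L/∂ŷ = 2(ŷ - y) = 2(-1.0 - 4.9) = 2(-5.9) = -11.8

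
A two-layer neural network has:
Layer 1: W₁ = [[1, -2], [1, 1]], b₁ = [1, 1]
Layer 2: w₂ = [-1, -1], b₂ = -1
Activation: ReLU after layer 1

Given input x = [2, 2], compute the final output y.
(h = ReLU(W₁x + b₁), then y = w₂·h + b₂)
y = -6

Layer 1 pre-activation: z₁ = [-1, 5]
After ReLU: h = [0, 5]
Layer 2 output: y = -1×0 + -1×5 + -1 = -6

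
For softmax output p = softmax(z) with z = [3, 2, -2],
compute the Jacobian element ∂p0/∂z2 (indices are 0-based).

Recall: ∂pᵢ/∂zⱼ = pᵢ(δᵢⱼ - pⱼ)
∂p0/∂z2 = -0.003566

p = softmax(z) = [0.7275, 0.2676, 0.004902]
p0 = 0.7275, p2 = 0.004902

∂p0/∂z2 = -p0 × p2 = -0.7275 × 0.004902 = -0.003566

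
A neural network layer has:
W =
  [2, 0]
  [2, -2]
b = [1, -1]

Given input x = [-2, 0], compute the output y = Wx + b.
y = [-3, -5]

Wx = [2×-2 + 0×0, 2×-2 + -2×0]
   = [-4, -4]
y = Wx + b = [-4 + 1, -4 + -1] = [-3, -5]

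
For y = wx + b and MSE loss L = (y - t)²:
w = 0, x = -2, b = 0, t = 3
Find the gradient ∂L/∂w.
∂L/∂w = 12

y = wx + b = (0)(-2) + 0 = 0
∂L/∂y = 2(y - t) = 2(0 - 3) = -6
∂y/∂w = x = -2
∂L/∂w = ∂L/∂y · ∂y/∂w = -6 × -2 = 12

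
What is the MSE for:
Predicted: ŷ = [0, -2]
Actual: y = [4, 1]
MSE = 12.5

MSE = (1/2)((0-4)² + (-2-1)²) = (1/2)(16 + 9) = 12.5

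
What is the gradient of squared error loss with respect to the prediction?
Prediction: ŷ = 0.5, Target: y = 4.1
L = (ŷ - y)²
∂L/∂ŷ = -7.2

∂L/∂ŷ = 2(ŷ - y) = 2(0.5 - 4.1) = 2(-3.6) = -7.2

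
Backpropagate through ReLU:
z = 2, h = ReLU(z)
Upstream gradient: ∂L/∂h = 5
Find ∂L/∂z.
∂L/∂z = 5

h = ReLU(2) = 2
Since z > 0: ∂h/∂z = 1
∂L/∂z = ∂L/∂h · ∂h/∂z = 5 × 1 = 5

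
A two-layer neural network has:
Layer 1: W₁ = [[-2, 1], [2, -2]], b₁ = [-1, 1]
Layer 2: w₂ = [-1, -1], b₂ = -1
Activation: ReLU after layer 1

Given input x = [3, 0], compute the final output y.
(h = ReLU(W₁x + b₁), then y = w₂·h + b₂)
y = -8

Layer 1 pre-activation: z₁ = [-7, 7]
After ReLU: h = [0, 7]
Layer 2 output: y = -1×0 + -1×7 + -1 = -8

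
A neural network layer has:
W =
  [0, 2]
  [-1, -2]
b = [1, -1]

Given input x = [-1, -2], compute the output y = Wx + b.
y = [-3, 4]

Wx = [0×-1 + 2×-2, -1×-1 + -2×-2]
   = [-4, 5]
y = Wx + b = [-4 + 1, 5 + -1] = [-3, 4]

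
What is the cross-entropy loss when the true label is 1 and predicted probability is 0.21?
L = 1.561

L = -1·log(0.21) - 0·log(0.79) = -log(0.21) = 1.561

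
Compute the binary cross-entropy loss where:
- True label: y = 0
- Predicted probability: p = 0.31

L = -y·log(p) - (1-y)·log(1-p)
L = 0.3711

L = -0·log(0.31) - 1·log(0.69) = -log(0.69) = 0.3711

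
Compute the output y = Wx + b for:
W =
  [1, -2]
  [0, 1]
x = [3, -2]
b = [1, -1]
y = [8, -3]

Wx = [1×3 + -2×-2, 0×3 + 1×-2]
   = [7, -2]
y = Wx + b = [7 + 1, -2 + -1] = [8, -3]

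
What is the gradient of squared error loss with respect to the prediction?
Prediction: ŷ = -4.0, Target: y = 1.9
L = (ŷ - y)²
∂L/∂ŷ = -11.8

∂L/∂ŷ = 2(ŷ - y) = 2(-4.0 - 1.9) = 2(-5.9) = -11.8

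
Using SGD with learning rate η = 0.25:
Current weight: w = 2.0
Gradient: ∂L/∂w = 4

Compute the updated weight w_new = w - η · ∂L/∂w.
w_new = 1

w_new = w - η·∂L/∂w = 2.0 - 0.25×(4) = 2.0 - (1) = 1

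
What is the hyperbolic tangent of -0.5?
-0.4621

tanh(-0.5) = (e^(-0.5) - e^(0.5))/(e^(-0.5) + e^(0.5)) = -0.4621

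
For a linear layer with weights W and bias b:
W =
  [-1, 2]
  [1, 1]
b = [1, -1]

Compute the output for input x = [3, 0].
y = [-2, 2]

Wx = [-1×3 + 2×0, 1×3 + 1×0]
   = [-3, 3]
y = Wx + b = [-3 + 1, 3 + -1] = [-2, 2]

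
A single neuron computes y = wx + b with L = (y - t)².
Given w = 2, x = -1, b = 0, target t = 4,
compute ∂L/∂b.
∂L/∂b = -12

y = wx + b = (2)(-1) + 0 = -2
∂L/∂y = 2(y - t) = 2(-2 - 4) = -12
∂y/∂b = 1
∂L/∂b = ∂L/∂y · ∂y/∂b = -12 × 1 = -12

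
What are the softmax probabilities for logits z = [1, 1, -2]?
p = [0.4879, 0.4879, 0.0243]

exp(z) = [2.718, 2.718, 0.1353]
Sum = 5.572
p = [0.4879, 0.4879, 0.0243]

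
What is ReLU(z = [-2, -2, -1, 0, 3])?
h = [0, 0, 0, 0, 3]

ReLU applied element-wise: max(0,-2)=0, max(0,-2)=0, max(0,-1)=0, max(0,0)=0, max(0,3)=3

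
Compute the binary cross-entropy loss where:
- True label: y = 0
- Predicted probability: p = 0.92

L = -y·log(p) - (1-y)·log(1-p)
L = 2.526

L = -0·log(0.92) - 1·log(0.08) = -log(0.08) = 2.526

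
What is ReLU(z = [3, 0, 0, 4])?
h = [3, 0, 0, 4]

ReLU applied element-wise: max(0,3)=3, max(0,0)=0, max(0,0)=0, max(0,4)=4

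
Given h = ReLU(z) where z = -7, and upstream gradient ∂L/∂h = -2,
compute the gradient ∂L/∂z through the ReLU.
∂L/∂z = 0

h = ReLU(-7) = 0
Since z < 0: ∂h/∂z = 0
∂L/∂z = ∂L/∂h · ∂h/∂z = -2 × 0 = 0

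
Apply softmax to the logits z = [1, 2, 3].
p = [0.09, 0.2447, 0.6652]

exp(z) = [2.718, 7.389, 20.09]
Sum = 30.19
p = [0.09, 0.2447, 0.6652]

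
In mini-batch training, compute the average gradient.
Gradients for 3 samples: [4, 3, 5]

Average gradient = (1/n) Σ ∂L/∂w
Average gradient = 4

Average = (1/3)(4 + 3 + 5) = 12/3 = 4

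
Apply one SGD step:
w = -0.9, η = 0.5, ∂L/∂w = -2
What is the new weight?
w_new = 0.1

w_new = w - η·∂L/∂w = -0.9 - 0.5×(-2) = -0.9 - (-1) = 0.1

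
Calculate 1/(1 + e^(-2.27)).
0.9064

sigmoid(2.27) = 1/(1 + e^(-2.27)) = 1/(1 + 0.1033) = 0.9064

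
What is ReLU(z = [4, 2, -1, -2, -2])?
h = [4, 2, 0, 0, 0]

ReLU applied element-wise: max(0,4)=4, max(0,2)=2, max(0,-1)=0, max(0,-2)=0, max(0,-2)=0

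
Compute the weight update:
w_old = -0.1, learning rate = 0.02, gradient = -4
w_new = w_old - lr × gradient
w_new = -0.02

w_new = w - η·∂L/∂w = -0.1 - 0.02×(-4) = -0.1 - (-0.08) = -0.02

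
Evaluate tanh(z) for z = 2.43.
0.9846

tanh(2.43) = (e^(2.43) - e^(-2.43))/(e^(2.43) + e^(-2.43)) = 0.9846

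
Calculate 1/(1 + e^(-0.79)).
0.6878

sigmoid(0.79) = 1/(1 + e^(-0.79)) = 1/(1 + 0.4538) = 0.6878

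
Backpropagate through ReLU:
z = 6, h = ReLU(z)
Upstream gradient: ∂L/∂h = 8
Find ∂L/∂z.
∂L/∂z = 8

h = ReLU(6) = 6
Since z > 0: ∂h/∂z = 1
∂L/∂z = ∂L/∂h · ∂h/∂z = 8 × 1 = 8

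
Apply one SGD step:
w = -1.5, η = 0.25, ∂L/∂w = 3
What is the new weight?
w_new = -2.25

w_new = w - η·∂L/∂w = -1.5 - 0.25×(3) = -1.5 - (0.75) = -2.25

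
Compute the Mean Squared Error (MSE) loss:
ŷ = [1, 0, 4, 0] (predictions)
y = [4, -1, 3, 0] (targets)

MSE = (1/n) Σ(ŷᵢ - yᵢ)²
MSE = 2.75

MSE = (1/4)((1-4)² + (0--1)² + (4-3)² + (0-0)²) = (1/4)(9 + 1 + 1 + 0) = 2.75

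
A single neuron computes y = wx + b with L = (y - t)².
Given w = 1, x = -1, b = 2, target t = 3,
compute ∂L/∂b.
∂L/∂b = -4

y = wx + b = (1)(-1) + 2 = 1
∂L/∂y = 2(y - t) = 2(1 - 3) = -4
∂y/∂b = 1
∂L/∂b = ∂L/∂y · ∂y/∂b = -4 × 1 = -4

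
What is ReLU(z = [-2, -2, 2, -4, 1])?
h = [0, 0, 2, 0, 1]

ReLU applied element-wise: max(0,-2)=0, max(0,-2)=0, max(0,2)=2, max(0,-4)=0, max(0,1)=1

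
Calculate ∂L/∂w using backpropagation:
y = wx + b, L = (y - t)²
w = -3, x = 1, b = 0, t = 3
∂L/∂w = -12

y = wx + b = (-3)(1) + 0 = -3
∂L/∂y = 2(y - t) = 2(-3 - 3) = -12
∂y/∂w = x = 1
∂L/∂w = ∂L/∂y · ∂y/∂w = -12 × 1 = -12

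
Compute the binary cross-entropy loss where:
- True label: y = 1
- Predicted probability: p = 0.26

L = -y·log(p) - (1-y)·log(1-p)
L = 1.347

L = -1·log(0.26) - 0·log(0.74) = -log(0.26) = 1.347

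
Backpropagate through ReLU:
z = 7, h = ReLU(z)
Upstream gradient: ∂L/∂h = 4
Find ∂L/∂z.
∂L/∂z = 4

h = ReLU(7) = 7
Since z > 0: ∂h/∂z = 1
∂L/∂z = ∂L/∂h · ∂h/∂z = 4 × 1 = 4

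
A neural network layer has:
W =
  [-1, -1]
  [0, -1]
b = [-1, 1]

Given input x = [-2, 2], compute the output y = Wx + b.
y = [-1, -1]

Wx = [-1×-2 + -1×2, 0×-2 + -1×2]
   = [0, -2]
y = Wx + b = [0 + -1, -2 + 1] = [-1, -1]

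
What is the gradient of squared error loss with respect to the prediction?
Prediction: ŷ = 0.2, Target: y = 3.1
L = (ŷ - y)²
∂L/∂ŷ = -5.8

∂L/∂ŷ = 2(ŷ - y) = 2(0.2 - 3.1) = 2(-2.9) = -5.8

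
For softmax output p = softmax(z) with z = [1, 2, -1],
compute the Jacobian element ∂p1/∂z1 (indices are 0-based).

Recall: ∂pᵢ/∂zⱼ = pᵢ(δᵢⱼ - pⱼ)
∂p1/∂z1 = 0.2078

p = softmax(z) = [0.2595, 0.7054, 0.03512]
p1 = 0.7054

∂p1/∂z1 = p1(1 - p1) = 0.7054 × (1 - 0.7054) = 0.2078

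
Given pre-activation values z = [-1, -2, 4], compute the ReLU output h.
h = [0, 0, 4]

ReLU applied element-wise: max(0,-1)=0, max(0,-2)=0, max(0,4)=4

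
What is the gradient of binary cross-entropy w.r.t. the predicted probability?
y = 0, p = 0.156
∂L/∂p = 1.185

∂L/∂p = -y/p + (1-y)/(1-p) = 0 + 1/0.844 = 1.185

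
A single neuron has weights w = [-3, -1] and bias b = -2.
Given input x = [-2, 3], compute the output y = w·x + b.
y = 1

y = (-3)(-2) + (-1)(3) + -2 = 1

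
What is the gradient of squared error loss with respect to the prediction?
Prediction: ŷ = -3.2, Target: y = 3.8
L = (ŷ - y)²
∂L/∂ŷ = -14.0

∂L/∂ŷ = 2(ŷ - y) = 2(-3.2 - 3.8) = 2(-7.0) = -14.0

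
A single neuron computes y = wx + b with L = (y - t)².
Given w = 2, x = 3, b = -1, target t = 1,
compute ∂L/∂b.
∂L/∂b = 8

y = wx + b = (2)(3) + -1 = 5
∂L/∂y = 2(y - t) = 2(5 - 1) = 8
∂y/∂b = 1
∂L/∂b = ∂L/∂y · ∂y/∂b = 8 × 1 = 8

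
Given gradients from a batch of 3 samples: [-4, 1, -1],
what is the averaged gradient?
Average gradient = -1.333

Average = (1/3)(-4 + 1 + -1) = -4/3 = -1.333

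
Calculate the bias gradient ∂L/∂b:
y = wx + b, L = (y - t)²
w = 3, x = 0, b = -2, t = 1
∂L/∂b = -6

y = wx + b = (3)(0) + -2 = -2
∂L/∂y = 2(y - t) = 2(-2 - 1) = -6
∂y/∂b = 1
∂L/∂b = ∂L/∂y · ∂y/∂b = -6 × 1 = -6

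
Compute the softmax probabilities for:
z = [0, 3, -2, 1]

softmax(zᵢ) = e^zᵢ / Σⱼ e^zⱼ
p = [0.0418, 0.839, 0.0057, 0.1135]

exp(z) = [1, 20.09, 0.1353, 2.718]
Sum = 23.94
p = [0.0418, 0.839, 0.0057, 0.1135]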